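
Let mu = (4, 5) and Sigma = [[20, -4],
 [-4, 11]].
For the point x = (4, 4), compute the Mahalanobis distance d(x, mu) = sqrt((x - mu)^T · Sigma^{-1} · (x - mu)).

Step 1 — centre the observation: (x - mu) = (0, -1).

Step 2 — invert Sigma. det(Sigma) = 20·11 - (-4)² = 204.
  Sigma^{-1} = (1/det) · [[d, -b], [-b, a]] = [[0.0539, 0.0196],
 [0.0196, 0.098]].

Step 3 — form the quadratic (x - mu)^T · Sigma^{-1} · (x - mu):
  Sigma^{-1} · (x - mu) = (-0.0196, -0.098).
  (x - mu)^T · [Sigma^{-1} · (x - mu)] = (0)·(-0.0196) + (-1)·(-0.098) = 0.098.

Step 4 — take square root: d = √(0.098) ≈ 0.3131.

d(x, mu) = √(0.098) ≈ 0.3131


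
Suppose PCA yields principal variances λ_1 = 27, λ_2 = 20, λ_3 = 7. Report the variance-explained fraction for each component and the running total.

Step 1 — total variance = trace(Sigma) = Σ λ_i = 27 + 20 + 7 = 54.

Step 2 — fraction explained by component i = λ_i / Σ λ:
  PC1: 27/54 = 0.5
  PC2: 20/54 = 0.3704
  PC3: 7/54 = 0.1296

Step 3 — cumulative fraction after k components = (λ_1 + ... + λ_k) / Σ λ:
  k = 1: 27/54 = 0.5
  k = 2: (27 + 20)/54 = 47/54 = 0.8704
  k = 3: (27 + 20 + 7)/54 = 54/54 = 1

Summary (fraction, with percent):

explained: PC1 0.5 (50%), PC2 0.3704 (37.04%), PC3 0.1296 (12.96%);  cumulative: 0.5, 0.8704, 1


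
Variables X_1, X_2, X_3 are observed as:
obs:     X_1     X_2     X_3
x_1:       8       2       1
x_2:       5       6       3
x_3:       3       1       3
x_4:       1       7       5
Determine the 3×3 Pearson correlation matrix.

Step 1 — column means:
  mean(X_1) = (8 + 5 + 3 + 1) / 4 = 17/4 = 4.25
  mean(X_2) = (2 + 6 + 1 + 7) / 4 = 16/4 = 4
  mean(X_3) = (1 + 3 + 3 + 5) / 4 = 12/4 = 3

Step 2 — sample variances and covariances s[i,j] = (1/(n-1)) · Σ_k (x_{k,i} - mean_i) · (x_{k,j} - mean_j), with n-1 = 3:
  s[X_1,X_1] = ((3.75)·(3.75) + (0.75)·(0.75) + (-1.25)·(-1.25) + (-3.25)·(-3.25)) / 3 = 26.75/3 = 8.9167
  s[X_1,X_2] = ((3.75)·(-2) + (0.75)·(2) + (-1.25)·(-3) + (-3.25)·(3)) / 3 = -12/3 = -4
  s[X_1,X_3] = ((3.75)·(-2) + (0.75)·(0) + (-1.25)·(0) + (-3.25)·(2)) / 3 = -14/3 = -4.6667
  s[X_2,X_2] = ((-2)·(-2) + (2)·(2) + (-3)·(-3) + (3)·(3)) / 3 = 26/3 = 8.6667
  s[X_2,X_3] = ((-2)·(-2) + (2)·(0) + (-3)·(0) + (3)·(2)) / 3 = 10/3 = 3.3333
  s[X_3,X_3] = ((-2)·(-2) + (0)·(0) + (0)·(0) + (2)·(2)) / 3 = 8/3 = 2.6667
  Sample standard deviations s_i = √(s[i,i]):
  s(X_1) = √(8.9167) = 2.9861
  s(X_2) = √(8.6667) = 2.9439
  s(X_3) = √(2.6667) = 1.633

Step 3 — r_{ij} = s_{ij} / (s_i · s_j):
  r[X_1,X_1] = 1 (diagonal).
  r[X_1,X_2] = -4 / (2.9861 · 2.9439) = -4 / 8.7908 = -0.455
  r[X_1,X_3] = -4.6667 / (2.9861 · 1.633) = -4.6667 / 4.8762 = -0.957
  r[X_2,X_2] = 1 (diagonal).
  r[X_2,X_3] = 3.3333 / (2.9439 · 1.633) = 3.3333 / 4.8074 = 0.6934
  r[X_3,X_3] = 1 (diagonal).

R is symmetric with unit diagonal. Assembling:

R = [[1, -0.455, -0.957],
 [-0.455, 1, 0.6934],
 [-0.957, 0.6934, 1]]


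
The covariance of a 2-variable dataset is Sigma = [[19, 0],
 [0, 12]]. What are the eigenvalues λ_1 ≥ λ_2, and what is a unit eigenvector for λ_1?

Step 1 — characteristic polynomial of 2×2 Sigma:
  det(Sigma - λI) = λ² - trace · λ + det = 0.
  trace = 19 + 12 = 31, det = 19·12 - (0)² = 228.
Step 2 — discriminant:
  Δ = trace² - 4·det = 961 - 912 = 49.
Step 3 — eigenvalues:
  λ = (trace ± √Δ)/2 = (31 ± 7)/2,
  λ_1 = 19,  λ_2 = 12.

Step 4 — unit eigenvector for λ_1: Sigma is diagonal, so its eigenvectors are the coordinate axes. λ_1 = 19 is the diagonal entry on the first coordinate axis, hence
  v_1 = (1, 0) (||v_1|| = 1).

λ_1 = 19,  λ_2 = 12;  v_1 ≈ (1, 0)


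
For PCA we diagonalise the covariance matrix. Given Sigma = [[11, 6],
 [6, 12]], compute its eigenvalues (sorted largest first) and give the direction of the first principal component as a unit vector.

Step 1 — characteristic polynomial of 2×2 Sigma:
  det(Sigma - λI) = λ² - trace · λ + det = 0.
  trace = 11 + 12 = 23, det = 11·12 - (6)² = 96.
Step 2 — discriminant:
  Δ = trace² - 4·det = 529 - 384 = 145.
Step 3 — eigenvalues:
  λ = (trace ± √Δ)/2 = (23 ± 12.0416)/2,
  λ_1 = 17.5208,  λ_2 = 5.4792.

Step 4 — unit eigenvector for λ_1: solve (Sigma - λ_1 I)v = 0. First row:
  (11 - 17.5208)·v_x + (6)·v_y = 0, i.e. (-6.5208)·v_x + (6)·v_y = 0,
  so v ∝ (b, λ_1 - a) = (6, 6.5208) = u.
  ||u|| = √((6)² + (6.5208)²) = √(78.5208) ≈ 8.8612,
  v_1 = u/||u|| ≈ (0.6771, 0.7359) (||v_1|| = 1).

λ_1 = 17.5208,  λ_2 = 5.4792;  v_1 ≈ (0.6771, 0.7359)


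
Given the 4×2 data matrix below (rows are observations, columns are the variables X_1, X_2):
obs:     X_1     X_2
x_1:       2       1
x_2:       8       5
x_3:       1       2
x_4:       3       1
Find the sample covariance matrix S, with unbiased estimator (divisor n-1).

Step 1 — column means:
  mean(X_1) = (2 + 8 + 1 + 3) / 4 = 14/4 = 3.5
  mean(X_2) = (1 + 5 + 2 + 1) / 4 = 9/4 = 2.25

Step 2 — sample covariance S[i,j] = (1/(n-1)) · Σ_k (x_{k,i} - mean_i) · (x_{k,j} - mean_j), with n-1 = 3.
  S[X_1,X_1] = ((-1.5)·(-1.5) + (4.5)·(4.5) + (-2.5)·(-2.5) + (-0.5)·(-0.5)) / 3 = 29/3 = 9.6667
  S[X_1,X_2] = ((-1.5)·(-1.25) + (4.5)·(2.75) + (-2.5)·(-0.25) + (-0.5)·(-1.25)) / 3 = 15.5/3 = 5.1667
  S[X_2,X_2] = ((-1.25)·(-1.25) + (2.75)·(2.75) + (-0.25)·(-0.25) + (-1.25)·(-1.25)) / 3 = 10.75/3 = 3.5833

S is symmetric (S[j,i] = S[i,j]). Assembling:

S = [[9.6667, 5.1667],
 [5.1667, 3.5833]]


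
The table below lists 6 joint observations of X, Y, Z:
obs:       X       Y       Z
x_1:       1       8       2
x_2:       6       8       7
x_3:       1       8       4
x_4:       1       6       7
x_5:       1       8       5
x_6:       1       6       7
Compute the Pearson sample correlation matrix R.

Step 1 — column means:
  mean(X) = (1 + 6 + 1 + 1 + 1 + 1) / 6 = 11/6 = 1.8333
  mean(Y) = (8 + 8 + 8 + 6 + 8 + 6) / 6 = 44/6 = 7.3333
  mean(Z) = (2 + 7 + 4 + 7 + 5 + 7) / 6 = 32/6 = 5.3333

Step 2 — sample variances and covariances s[i,j] = (1/(n-1)) · Σ_k (x_{k,i} - mean_i) · (x_{k,j} - mean_j), with n-1 = 5:
  s[X,X] = ((-0.8333)·(-0.8333) + (4.1667)·(4.1667) + (-0.8333)·(-0.8333) + (-0.8333)·(-0.8333) + (-0.8333)·(-0.8333) + (-0.8333)·(-0.8333)) / 5 = 20.8333/5 = 4.1667
  s[X,Y] = ((-0.8333)·(0.6667) + (4.1667)·(0.6667) + (-0.8333)·(0.6667) + (-0.8333)·(-1.3333) + (-0.8333)·(0.6667) + (-0.8333)·(-1.3333)) / 5 = 3.3333/5 = 0.6667
  s[X,Z] = ((-0.8333)·(-3.3333) + (4.1667)·(1.6667) + (-0.8333)·(-1.3333) + (-0.8333)·(1.6667) + (-0.8333)·(-0.3333) + (-0.8333)·(1.6667)) / 5 = 8.3333/5 = 1.6667
  s[Y,Y] = ((0.6667)·(0.6667) + (0.6667)·(0.6667) + (0.6667)·(0.6667) + (-1.3333)·(-1.3333) + (0.6667)·(0.6667) + (-1.3333)·(-1.3333)) / 5 = 5.3333/5 = 1.0667
  s[Y,Z] = ((0.6667)·(-3.3333) + (0.6667)·(1.6667) + (0.6667)·(-1.3333) + (-1.3333)·(1.6667) + (0.6667)·(-0.3333) + (-1.3333)·(1.6667)) / 5 = -6.6667/5 = -1.3333
  s[Z,Z] = ((-3.3333)·(-3.3333) + (1.6667)·(1.6667) + (-1.3333)·(-1.3333) + (1.6667)·(1.6667) + (-0.3333)·(-0.3333) + (1.6667)·(1.6667)) / 5 = 21.3333/5 = 4.2667
  Sample standard deviations s_i = √(s[i,i]):
  s(X) = √(4.1667) = 2.0412
  s(Y) = √(1.0667) = 1.0328
  s(Z) = √(4.2667) = 2.0656

Step 3 — r_{ij} = s_{ij} / (s_i · s_j):
  r[X,X] = 1 (diagonal).
  r[X,Y] = 0.6667 / (2.0412 · 1.0328) = 0.6667 / 2.1082 = 0.3162
  r[X,Z] = 1.6667 / (2.0412 · 2.0656) = 1.6667 / 4.2164 = 0.3953
  r[Y,Y] = 1 (diagonal).
  r[Y,Z] = -1.3333 / (1.0328 · 2.0656) = -1.3333 / 2.1333 = -0.625
  r[Z,Z] = 1 (diagonal).

R is symmetric with unit diagonal. Assembling:

R = [[1, 0.3162, 0.3953],
 [0.3162, 1, -0.625],
 [0.3953, -0.625, 1]]


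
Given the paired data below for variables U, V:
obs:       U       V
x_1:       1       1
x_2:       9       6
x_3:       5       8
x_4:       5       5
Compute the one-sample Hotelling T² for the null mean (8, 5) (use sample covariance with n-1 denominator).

Step 1 — sample mean vector:
  mean(U) = (1 + 9 + 5 + 5) / 4 = 20/4 = 5
  mean(V) = (1 + 6 + 8 + 5) / 4 = 20/4 = 5
  x̄ = (5, 5),  deviation x̄ - mu_0 = (5, 5) - (8, 5) = (-3, 0).

Step 2 — sample covariance matrix, S[i,j] = (1/(n-1)) · Σ_k (x_{k,i} - mean_i) · (x_{k,j} - mean_j), divisor n-1 = 3:
  S[U,U] = ((-4)·(-4) + (4)·(4) + (0)·(0) + (0)·(0)) / 3 = 32/3 = 10.6667
  S[U,V] = ((-4)·(-4) + (4)·(1) + (0)·(3) + (0)·(0)) / 3 = 20/3 = 6.6667
  S[V,V] = ((-4)·(-4) + (1)·(1) + (3)·(3) + (0)·(0)) / 3 = 26/3 = 8.6667
  S = [[10.6667, 6.6667],
 [6.6667, 8.6667]].

Step 3 — invert S. det(S) = 10.6667·8.6667 - (6.6667)² = 48.
  S^{-1} = (1/det) · [[d, -b], [-b, a]] = [[0.1806, -0.1389],
 [-0.1389, 0.2222]].

Step 4 — quadratic form (x̄ - mu_0)^T · S^{-1} · (x̄ - mu_0):
  S^{-1} · (x̄ - mu_0) = (-0.5417, 0.4167),
  (x̄ - mu_0)^T · [...] = (-3)·(-0.5417) + (0)·(0.4167) = 1.625.

Step 5 — scale by n: T² = 4 · 1.625 = 6.5.

T² ≈ 6.5


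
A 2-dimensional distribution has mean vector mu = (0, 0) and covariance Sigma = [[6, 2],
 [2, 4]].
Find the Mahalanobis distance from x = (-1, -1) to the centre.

Step 1 — centre the observation: (x - mu) = (-1, -1).

Step 2 — invert Sigma. det(Sigma) = 6·4 - (2)² = 20.
  Sigma^{-1} = (1/det) · [[d, -b], [-b, a]] = [[0.2, -0.1],
 [-0.1, 0.3]].

Step 3 — form the quadratic (x - mu)^T · Sigma^{-1} · (x - mu):
  Sigma^{-1} · (x - mu) = (-0.1, -0.2).
  (x - mu)^T · [Sigma^{-1} · (x - mu)] = (-1)·(-0.1) + (-1)·(-0.2) = 0.3.

Step 4 — take square root: d = √(0.3) ≈ 0.5477.

d(x, mu) = √(0.3) ≈ 0.5477


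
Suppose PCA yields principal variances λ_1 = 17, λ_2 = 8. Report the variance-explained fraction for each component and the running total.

Step 1 — total variance = trace(Sigma) = Σ λ_i = 17 + 8 = 25.

Step 2 — fraction explained by component i = λ_i / Σ λ:
  PC1: 17/25 = 0.68
  PC2: 8/25 = 0.32

Step 3 — cumulative fraction after k components = (λ_1 + ... + λ_k) / Σ λ:
  k = 1: 17/25 = 0.68
  k = 2: (17 + 8)/25 = 25/25 = 1

Summary (fraction, with percent):

explained: PC1 0.68 (68%), PC2 0.32 (32%);  cumulative: 0.68, 1


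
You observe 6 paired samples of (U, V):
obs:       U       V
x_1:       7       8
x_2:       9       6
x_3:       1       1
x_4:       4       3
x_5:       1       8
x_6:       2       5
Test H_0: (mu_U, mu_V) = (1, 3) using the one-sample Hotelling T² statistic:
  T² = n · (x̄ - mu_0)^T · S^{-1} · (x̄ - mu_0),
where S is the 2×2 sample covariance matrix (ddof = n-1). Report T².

Step 1 — sample mean vector:
  mean(U) = (7 + 9 + 1 + 4 + 1 + 2) / 6 = 24/6 = 4
  mean(V) = (8 + 6 + 1 + 3 + 8 + 5) / 6 = 31/6 = 5.1667
  x̄ = (4, 5.1667),  deviation x̄ - mu_0 = (4, 5.1667) - (1, 3) = (3, 2.1667).

Step 2 — sample covariance matrix, S[i,j] = (1/(n-1)) · Σ_k (x_{k,i} - mean_i) · (x_{k,j} - mean_j), divisor n-1 = 5:
  S[U,U] = ((3)·(3) + (5)·(5) + (-3)·(-3) + (0)·(0) + (-3)·(-3) + (-2)·(-2)) / 5 = 56/5 = 11.2
  S[U,V] = ((3)·(2.8333) + (5)·(0.8333) + (-3)·(-4.1667) + (0)·(-2.1667) + (-3)·(2.8333) + (-2)·(-0.1667)) / 5 = 17/5 = 3.4
  S[V,V] = ((2.8333)·(2.8333) + (0.8333)·(0.8333) + (-4.1667)·(-4.1667) + (-2.1667)·(-2.1667) + (2.8333)·(2.8333) + (-0.1667)·(-0.1667)) / 5 = 38.8333/5 = 7.7667
  S = [[11.2, 3.4],
 [3.4, 7.7667]].

Step 3 — invert S. det(S) = 11.2·7.7667 - (3.4)² = 75.4267.
  S^{-1} = (1/det) · [[d, -b], [-b, a]] = [[0.103, -0.0451],
 [-0.0451, 0.1485]].

Step 4 — quadratic form (x̄ - mu_0)^T · S^{-1} · (x̄ - mu_0):
  S^{-1} · (x̄ - mu_0) = (0.2112, 0.1865),
  (x̄ - mu_0)^T · [...] = (3)·(0.2112) + (2.1667)·(0.1865) = 1.0378.

Step 5 — scale by n: T² = 6 · 1.0378 = 6.2268.

T² ≈ 6.2268


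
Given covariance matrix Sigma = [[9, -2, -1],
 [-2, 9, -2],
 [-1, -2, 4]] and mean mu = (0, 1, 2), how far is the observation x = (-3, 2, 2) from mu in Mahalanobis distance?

Step 1 — centre the observation: (x - mu) = (-3, 1, 0).

Step 2 — invert Sigma (cofactor / det for 3×3, or solve directly):
  Sigma^{-1} = [[0.1255, 0.0392, 0.051],
 [0.0392, 0.1373, 0.0784],
 [0.051, 0.0784, 0.302]].

Step 3 — form the quadratic (x - mu)^T · Sigma^{-1} · (x - mu):
  Sigma^{-1} · (x - mu) = (-0.3373, 0.0196, -0.0745).
  (x - mu)^T · [Sigma^{-1} · (x - mu)] = (-3)·(-0.3373) + (1)·(0.0196) + (0)·(-0.0745) = 1.0314.

Step 4 — take square root: d = √(1.0314) ≈ 1.0156.

d(x, mu) = √(1.0314) ≈ 1.0156


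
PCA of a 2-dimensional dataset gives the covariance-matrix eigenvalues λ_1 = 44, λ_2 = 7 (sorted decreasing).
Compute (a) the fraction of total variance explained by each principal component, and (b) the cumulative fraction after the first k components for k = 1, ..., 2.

Step 1 — total variance = trace(Sigma) = Σ λ_i = 44 + 7 = 51.

Step 2 — fraction explained by component i = λ_i / Σ λ:
  PC1: 44/51 = 0.8627
  PC2: 7/51 = 0.1373

Step 3 — cumulative fraction after k components = (λ_1 + ... + λ_k) / Σ λ:
  k = 1: 44/51 = 0.8627
  k = 2: (44 + 7)/51 = 51/51 = 1

Summary (fraction, with percent):

explained: PC1 0.8627 (86.27%), PC2 0.1373 (13.73%);  cumulative: 0.8627, 1


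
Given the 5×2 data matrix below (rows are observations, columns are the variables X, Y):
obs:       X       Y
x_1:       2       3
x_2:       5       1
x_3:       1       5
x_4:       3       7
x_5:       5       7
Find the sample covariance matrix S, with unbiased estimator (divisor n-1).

Step 1 — column means:
  mean(X) = (2 + 5 + 1 + 3 + 5) / 5 = 16/5 = 3.2
  mean(Y) = (3 + 1 + 5 + 7 + 7) / 5 = 23/5 = 4.6

Step 2 — sample covariance S[i,j] = (1/(n-1)) · Σ_k (x_{k,i} - mean_i) · (x_{k,j} - mean_j), with n-1 = 4.
  S[X,X] = ((-1.2)·(-1.2) + (1.8)·(1.8) + (-2.2)·(-2.2) + (-0.2)·(-0.2) + (1.8)·(1.8)) / 4 = 12.8/4 = 3.2
  S[X,Y] = ((-1.2)·(-1.6) + (1.8)·(-3.6) + (-2.2)·(0.4) + (-0.2)·(2.4) + (1.8)·(2.4)) / 4 = -1.6/4 = -0.4
  S[Y,Y] = ((-1.6)·(-1.6) + (-3.6)·(-3.6) + (0.4)·(0.4) + (2.4)·(2.4) + (2.4)·(2.4)) / 4 = 27.2/4 = 6.8

S is symmetric (S[j,i] = S[i,j]). Assembling:

S = [[3.2, -0.4],
 [-0.4, 6.8]]


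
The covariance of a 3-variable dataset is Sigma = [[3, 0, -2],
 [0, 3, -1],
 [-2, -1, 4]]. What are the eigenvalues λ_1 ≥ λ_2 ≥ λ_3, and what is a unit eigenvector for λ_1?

Step 1 — characteristic polynomial p(λ) = det(λI - Sigma) = λ³ - tr·λ² + c_1·λ - det, where tr = trace, c_1 = sum of the principal 2×2 minors, det = det(Sigma):
  tr = 3 + 3 + 4 = 10,
  c_1 = (3·3 - (0)²) + (3·4 - (-2)²) + (3·4 - (-1)²) = 9 + 8 + 11 = 28,
  det = 3·(3·4 - (-1)²) - (0)·((0)·4 - (-1)·(-2)) + (-2)·((0)·(-1) - 3·(-2)) = 3·(11) - (0)·(-2) + (-2)·(6) = 21.
  So p(λ) = λ³ - 10λ² + 28λ - 21.
Step 2 — look for an integer root (rational root theorem: any rational root is an integer divisor of 21). Testing λ = 3:
  p(3) = 27 - 90 + 84 - 21 = 0  ✓
  Dividing out (λ - 3): p(λ) = (λ - 3)(λ² - 7λ + 7).
Step 3 — remaining eigenvalues from the quadratic λ² - 7λ + 7 = 0:
  Δ = 7² - 4·7 = 49 - 28 = 21,  λ = (7 ± √21)/2 = (7 ± 4.5826)/2 ≈ 5.7913 or 1.2087.
  Sorted: λ_1 = 5.7913,  λ_2 = 3,  λ_3 = 1.2087  (check: sum = 10 = tr ✓).

Step 4 — unit eigenvector for λ_1 ≈ 5.7913: v spans the null space of (Sigma - λ_1 I), whose rows are
  r_1 = (-2.7913, 0, -2),  r_2 = (0, -2.7913, -1),  r_3 = (-2, -1, -1.7913).
  v is orthogonal to every row, so take v ∝ r_1 × r_2 = ((0)·(-1) - (-2)·(-2.7913), (-2)·(0) - (-2.7913)·(-1), (-2.7913)·(-2.7913) - (0)·(0)) ≈ (-5.5826, -2.7913, 7.7913).
  Rescale (multiply by -1 so the first nonzero entry is positive): u = (5.5826, 2.7913, -7.7913).
  ||u|| = √((5.5826)² + (2.7913)² + (-7.7913)²) = √(99.6606) ≈ 9.983,  v_1 = u/||u|| ≈ (0.5592, 0.2796, -0.7805) (||v_1|| = 1).

λ_1 = 5.7913,  λ_2 = 3,  λ_3 = 1.2087;  v_1 ≈ (0.5592, 0.2796, -0.7805)


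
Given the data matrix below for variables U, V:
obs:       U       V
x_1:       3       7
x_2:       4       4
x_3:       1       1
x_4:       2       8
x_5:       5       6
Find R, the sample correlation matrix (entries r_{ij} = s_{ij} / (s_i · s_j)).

Step 1 — column means:
  mean(U) = (3 + 4 + 1 + 2 + 5) / 5 = 15/5 = 3
  mean(V) = (7 + 4 + 1 + 8 + 6) / 5 = 26/5 = 5.2

Step 2 — sample variances and covariances s[i,j] = (1/(n-1)) · Σ_k (x_{k,i} - mean_i) · (x_{k,j} - mean_j), with n-1 = 4:
  s[U,U] = ((0)·(0) + (1)·(1) + (-2)·(-2) + (-1)·(-1) + (2)·(2)) / 4 = 10/4 = 2.5
  s[U,V] = ((0)·(1.8) + (1)·(-1.2) + (-2)·(-4.2) + (-1)·(2.8) + (2)·(0.8)) / 4 = 6/4 = 1.5
  s[V,V] = ((1.8)·(1.8) + (-1.2)·(-1.2) + (-4.2)·(-4.2) + (2.8)·(2.8) + (0.8)·(0.8)) / 4 = 30.8/4 = 7.7
  Sample standard deviations s_i = √(s[i,i]):
  s(U) = √(2.5) = 1.5811
  s(V) = √(7.7) = 2.7749

Step 3 — r_{ij} = s_{ij} / (s_i · s_j):
  r[U,U] = 1 (diagonal).
  r[U,V] = 1.5 / (1.5811 · 2.7749) = 1.5 / 4.3875 = 0.3419
  r[V,V] = 1 (diagonal).

R is symmetric with unit diagonal. Assembling:

R = [[1, 0.3419],
 [0.3419, 1]]


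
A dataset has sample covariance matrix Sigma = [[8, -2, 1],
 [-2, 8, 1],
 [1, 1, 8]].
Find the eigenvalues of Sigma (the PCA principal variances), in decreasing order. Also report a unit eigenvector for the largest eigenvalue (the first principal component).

Step 1 — characteristic polynomial p(λ) = det(λI - Sigma) = λ³ - tr·λ² + c_1·λ - det, where tr = trace, c_1 = sum of the principal 2×2 minors, det = det(Sigma):
  tr = 8 + 8 + 8 = 24,
  c_1 = (8·8 - (-2)²) + (8·8 - (1)²) + (8·8 - (1)²) = 60 + 63 + 63 = 186,
  det = 8·(8·8 - (1)²) - (-2)·((-2)·8 - (1)·(1)) + (1)·((-2)·(1) - 8·(1)) = 8·(63) - (-2)·(-17) + (1)·(-10) = 460.
  So p(λ) = λ³ - 24λ² + 186λ - 460.
Step 2 — look for an integer root (rational root theorem: any rational root is an integer divisor of 460). Testing λ = 10:
  p(10) = 1000 - 2400 + 1860 - 460 = 0  ✓
  Dividing out (λ - 10): p(λ) = (λ - 10)(λ² - 14λ + 46).
Step 3 — remaining eigenvalues from the quadratic λ² - 14λ + 46 = 0:
  Δ = 14² - 4·46 = 196 - 184 = 12,  λ = (14 ± √12)/2 = (14 ± 3.4641)/2 ≈ 8.7321 or 5.2679.
  Sorted: λ_1 = 10,  λ_2 = 8.7321,  λ_3 = 5.2679  (check: sum = 24 = tr ✓).

Step 4 — unit eigenvector for λ_1 = 10: v spans the null space of (Sigma - λ_1 I), whose rows are
  r_1 = (-2, -2, 1),  r_2 = (-2, -2, 1),  r_3 = (1, 1, -2).
  v is orthogonal to every row, so take v ∝ r_1 × r_3 = ((-2)·(-2) - (1)·(1), (1)·(1) - (-2)·(-2), (-2)·(1) - (-2)·(1)) = (3, -3, 0).
  Rescale (divide by 3): u = (1, -1, 0).
  ||u|| = √((1)² + (-1)² + (0)²) = √(2) ≈ 1.4142,  v_1 = u/||u|| ≈ (0.7071, -0.7071, 0) (||v_1|| = 1).

λ_1 = 10,  λ_2 = 8.7321,  λ_3 = 5.2679;  v_1 ≈ (0.7071, -0.7071, 0)


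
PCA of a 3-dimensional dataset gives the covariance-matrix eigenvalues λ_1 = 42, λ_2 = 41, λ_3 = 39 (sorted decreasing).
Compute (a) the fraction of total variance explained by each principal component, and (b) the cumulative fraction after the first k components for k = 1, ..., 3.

Step 1 — total variance = trace(Sigma) = Σ λ_i = 42 + 41 + 39 = 122.

Step 2 — fraction explained by component i = λ_i / Σ λ:
  PC1: 42/122 = 0.3443
  PC2: 41/122 = 0.3361
  PC3: 39/122 = 0.3197

Step 3 — cumulative fraction after k components = (λ_1 + ... + λ_k) / Σ λ:
  k = 1: 42/122 = 0.3443
  k = 2: (42 + 41)/122 = 83/122 = 0.6803
  k = 3: (42 + 41 + 39)/122 = 122/122 = 1

Summary (fraction, with percent):

explained: PC1 0.3443 (34.43%), PC2 0.3361 (33.61%), PC3 0.3197 (31.97%);  cumulative: 0.3443, 0.6803, 1


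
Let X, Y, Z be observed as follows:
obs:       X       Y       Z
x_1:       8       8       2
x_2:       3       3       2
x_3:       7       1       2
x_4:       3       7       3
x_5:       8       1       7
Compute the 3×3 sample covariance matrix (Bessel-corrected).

Step 1 — column means:
  mean(X) = (8 + 3 + 7 + 3 + 8) / 5 = 29/5 = 5.8
  mean(Y) = (8 + 3 + 1 + 7 + 1) / 5 = 20/5 = 4
  mean(Z) = (2 + 2 + 2 + 3 + 7) / 5 = 16/5 = 3.2

Step 2 — sample covariance S[i,j] = (1/(n-1)) · Σ_k (x_{k,i} - mean_i) · (x_{k,j} - mean_j), with n-1 = 4.
  S[X,X] = ((2.2)·(2.2) + (-2.8)·(-2.8) + (1.2)·(1.2) + (-2.8)·(-2.8) + (2.2)·(2.2)) / 4 = 26.8/4 = 6.7
  S[X,Y] = ((2.2)·(4) + (-2.8)·(-1) + (1.2)·(-3) + (-2.8)·(3) + (2.2)·(-3)) / 4 = -7/4 = -1.75
  S[X,Z] = ((2.2)·(-1.2) + (-2.8)·(-1.2) + (1.2)·(-1.2) + (-2.8)·(-0.2) + (2.2)·(3.8)) / 4 = 8.2/4 = 2.05
  S[Y,Y] = ((4)·(4) + (-1)·(-1) + (-3)·(-3) + (3)·(3) + (-3)·(-3)) / 4 = 44/4 = 11
  S[Y,Z] = ((4)·(-1.2) + (-1)·(-1.2) + (-3)·(-1.2) + (3)·(-0.2) + (-3)·(3.8)) / 4 = -12/4 = -3
  S[Z,Z] = ((-1.2)·(-1.2) + (-1.2)·(-1.2) + (-1.2)·(-1.2) + (-0.2)·(-0.2) + (3.8)·(3.8)) / 4 = 18.8/4 = 4.7

S is symmetric (S[j,i] = S[i,j]). Assembling:

S = [[6.7, -1.75, 2.05],
 [-1.75, 11, -3],
 [2.05, -3, 4.7]]


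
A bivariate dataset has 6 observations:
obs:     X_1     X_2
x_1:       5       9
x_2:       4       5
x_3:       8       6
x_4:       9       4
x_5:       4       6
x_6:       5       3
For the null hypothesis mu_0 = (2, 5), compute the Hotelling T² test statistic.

Step 1 — sample mean vector:
  mean(X_1) = (5 + 4 + 8 + 9 + 4 + 5) / 6 = 35/6 = 5.8333
  mean(X_2) = (9 + 5 + 6 + 4 + 6 + 3) / 6 = 33/6 = 5.5
  x̄ = (5.8333, 5.5),  deviation x̄ - mu_0 = (5.8333, 5.5) - (2, 5) = (3.8333, 0.5).

Step 2 — sample covariance matrix, S[i,j] = (1/(n-1)) · Σ_k (x_{k,i} - mean_i) · (x_{k,j} - mean_j), divisor n-1 = 5:
  S[X_1,X_1] = ((-0.8333)·(-0.8333) + (-1.8333)·(-1.8333) + (2.1667)·(2.1667) + (3.1667)·(3.1667) + (-1.8333)·(-1.8333) + (-0.8333)·(-0.8333)) / 5 = 22.8333/5 = 4.5667
  S[X_1,X_2] = ((-0.8333)·(3.5) + (-1.8333)·(-0.5) + (2.1667)·(0.5) + (3.1667)·(-1.5) + (-1.8333)·(0.5) + (-0.8333)·(-2.5)) / 5 = -4.5/5 = -0.9
  S[X_2,X_2] = ((3.5)·(3.5) + (-0.5)·(-0.5) + (0.5)·(0.5) + (-1.5)·(-1.5) + (0.5)·(0.5) + (-2.5)·(-2.5)) / 5 = 21.5/5 = 4.3
  S = [[4.5667, -0.9],
 [-0.9, 4.3]].

Step 3 — invert S. det(S) = 4.5667·4.3 - (-0.9)² = 18.8267.
  S^{-1} = (1/det) · [[d, -b], [-b, a]] = [[0.2284, 0.0478],
 [0.0478, 0.2426]].

Step 4 — quadratic form (x̄ - mu_0)^T · S^{-1} · (x̄ - mu_0):
  S^{-1} · (x̄ - mu_0) = (0.8994, 0.3045),
  (x̄ - mu_0)^T · [...] = (3.8333)·(0.8994) + (0.5)·(0.3045) = 3.6001.

Step 5 — scale by n: T² = 6 · 3.6001 = 21.6006.

T² ≈ 21.6006


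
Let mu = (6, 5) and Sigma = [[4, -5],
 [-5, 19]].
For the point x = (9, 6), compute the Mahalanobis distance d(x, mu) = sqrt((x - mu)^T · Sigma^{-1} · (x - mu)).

Step 1 — centre the observation: (x - mu) = (3, 1).

Step 2 — invert Sigma. det(Sigma) = 4·19 - (-5)² = 51.
  Sigma^{-1} = (1/det) · [[d, -b], [-b, a]] = [[0.3725, 0.098],
 [0.098, 0.0784]].

Step 3 — form the quadratic (x - mu)^T · Sigma^{-1} · (x - mu):
  Sigma^{-1} · (x - mu) = (1.2157, 0.3725).
  (x - mu)^T · [Sigma^{-1} · (x - mu)] = (3)·(1.2157) + (1)·(0.3725) = 4.0196.

Step 4 — take square root: d = √(4.0196) ≈ 2.0049.

d(x, mu) = √(4.0196) ≈ 2.0049


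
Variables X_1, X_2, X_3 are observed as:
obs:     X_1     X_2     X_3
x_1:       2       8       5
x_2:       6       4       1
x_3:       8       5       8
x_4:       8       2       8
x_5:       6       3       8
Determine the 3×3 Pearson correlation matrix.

Step 1 — column means:
  mean(X_1) = (2 + 6 + 8 + 8 + 6) / 5 = 30/5 = 6
  mean(X_2) = (8 + 4 + 5 + 2 + 3) / 5 = 22/5 = 4.4
  mean(X_3) = (5 + 1 + 8 + 8 + 8) / 5 = 30/5 = 6

Step 2 — sample variances and covariances s[i,j] = (1/(n-1)) · Σ_k (x_{k,i} - mean_i) · (x_{k,j} - mean_j), with n-1 = 4:
  s[X_1,X_1] = ((-4)·(-4) + (0)·(0) + (2)·(2) + (2)·(2) + (0)·(0)) / 4 = 24/4 = 6
  s[X_1,X_2] = ((-4)·(3.6) + (0)·(-0.4) + (2)·(0.6) + (2)·(-2.4) + (0)·(-1.4)) / 4 = -18/4 = -4.5
  s[X_1,X_3] = ((-4)·(-1) + (0)·(-5) + (2)·(2) + (2)·(2) + (0)·(2)) / 4 = 12/4 = 3
  s[X_2,X_2] = ((3.6)·(3.6) + (-0.4)·(-0.4) + (0.6)·(0.6) + (-2.4)·(-2.4) + (-1.4)·(-1.4)) / 4 = 21.2/4 = 5.3
  s[X_2,X_3] = ((3.6)·(-1) + (-0.4)·(-5) + (0.6)·(2) + (-2.4)·(2) + (-1.4)·(2)) / 4 = -8/4 = -2
  s[X_3,X_3] = ((-1)·(-1) + (-5)·(-5) + (2)·(2) + (2)·(2) + (2)·(2)) / 4 = 38/4 = 9.5
  Sample standard deviations s_i = √(s[i,i]):
  s(X_1) = √(6) = 2.4495
  s(X_2) = √(5.3) = 2.3022
  s(X_3) = √(9.5) = 3.0822

Step 3 — r_{ij} = s_{ij} / (s_i · s_j):
  r[X_1,X_1] = 1 (diagonal).
  r[X_1,X_2] = -4.5 / (2.4495 · 2.3022) = -4.5 / 5.6391 = -0.798
  r[X_1,X_3] = 3 / (2.4495 · 3.0822) = 3 / 7.5498 = 0.3974
  r[X_2,X_2] = 1 (diagonal).
  r[X_2,X_3] = -2 / (2.3022 · 3.0822) = -2 / 7.0958 = -0.2819
  r[X_3,X_3] = 1 (diagonal).

R is symmetric with unit diagonal. Assembling:

R = [[1, -0.798, 0.3974],
 [-0.798, 1, -0.2819],
 [0.3974, -0.2819, 1]]


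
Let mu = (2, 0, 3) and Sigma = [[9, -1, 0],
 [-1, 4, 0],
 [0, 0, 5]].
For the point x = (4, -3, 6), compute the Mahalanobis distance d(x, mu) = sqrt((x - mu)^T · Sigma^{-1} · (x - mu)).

Step 1 — centre the observation: (x - mu) = (2, -3, 3).

Step 2 — invert Sigma (cofactor / det for 3×3, or solve directly):
  Sigma^{-1} = [[0.1143, 0.0286, 0],
 [0.0286, 0.2571, 0],
 [0, 0, 0.2]].

Step 3 — form the quadratic (x - mu)^T · Sigma^{-1} · (x - mu):
  Sigma^{-1} · (x - mu) = (0.1429, -0.7143, 0.6).
  (x - mu)^T · [Sigma^{-1} · (x - mu)] = (2)·(0.1429) + (-3)·(-0.7143) + (3)·(0.6) = 4.2286.

Step 4 — take square root: d = √(4.2286) ≈ 2.0563.

d(x, mu) = √(4.2286) ≈ 2.0563


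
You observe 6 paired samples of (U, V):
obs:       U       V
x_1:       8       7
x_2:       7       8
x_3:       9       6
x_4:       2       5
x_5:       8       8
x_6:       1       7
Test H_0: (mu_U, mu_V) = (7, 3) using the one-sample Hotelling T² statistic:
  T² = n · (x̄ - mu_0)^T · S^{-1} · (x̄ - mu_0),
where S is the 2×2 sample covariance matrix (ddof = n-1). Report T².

Step 1 — sample mean vector:
  mean(U) = (8 + 7 + 9 + 2 + 8 + 1) / 6 = 35/6 = 5.8333
  mean(V) = (7 + 8 + 6 + 5 + 8 + 7) / 6 = 41/6 = 6.8333
  x̄ = (5.8333, 6.8333),  deviation x̄ - mu_0 = (5.8333, 6.8333) - (7, 3) = (-1.1667, 3.8333).

Step 2 — sample covariance matrix, S[i,j] = (1/(n-1)) · Σ_k (x_{k,i} - mean_i) · (x_{k,j} - mean_j), divisor n-1 = 5:
  S[U,U] = ((2.1667)·(2.1667) + (1.1667)·(1.1667) + (3.1667)·(3.1667) + (-3.8333)·(-3.8333) + (2.1667)·(2.1667) + (-4.8333)·(-4.8333)) / 5 = 58.8333/5 = 11.7667
  S[U,V] = ((2.1667)·(0.1667) + (1.1667)·(1.1667) + (3.1667)·(-0.8333) + (-3.8333)·(-1.8333) + (2.1667)·(1.1667) + (-4.8333)·(0.1667)) / 5 = 7.8333/5 = 1.5667
  S[V,V] = ((0.1667)·(0.1667) + (1.1667)·(1.1667) + (-0.8333)·(-0.8333) + (-1.8333)·(-1.8333) + (1.1667)·(1.1667) + (0.1667)·(0.1667)) / 5 = 6.8333/5 = 1.3667
  S = [[11.7667, 1.5667],
 [1.5667, 1.3667]].

Step 3 — invert S. det(S) = 11.7667·1.3667 - (1.5667)² = 13.6267.
  S^{-1} = (1/det) · [[d, -b], [-b, a]] = [[0.1003, -0.115],
 [-0.115, 0.8635]].

Step 4 — quadratic form (x̄ - mu_0)^T · S^{-1} · (x̄ - mu_0):
  S^{-1} · (x̄ - mu_0) = (-0.5577, 3.4442),
  (x̄ - mu_0)^T · [...] = (-1.1667)·(-0.5577) + (3.8333)·(3.4442) = 13.8536.

Step 5 — scale by n: T² = 6 · 13.8536 = 83.1213.

T² ≈ 83.1213


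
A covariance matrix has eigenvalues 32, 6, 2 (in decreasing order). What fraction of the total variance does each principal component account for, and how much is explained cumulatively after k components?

Step 1 — total variance = trace(Sigma) = Σ λ_i = 32 + 6 + 2 = 40.

Step 2 — fraction explained by component i = λ_i / Σ λ:
  PC1: 32/40 = 0.8
  PC2: 6/40 = 0.15
  PC3: 2/40 = 0.05

Step 3 — cumulative fraction after k components = (λ_1 + ... + λ_k) / Σ λ:
  k = 1: 32/40 = 0.8
  k = 2: (32 + 6)/40 = 38/40 = 0.95
  k = 3: (32 + 6 + 2)/40 = 40/40 = 1

Summary (fraction, with percent):

explained: PC1 0.8 (80%), PC2 0.15 (15%), PC3 0.05 (5%);  cumulative: 0.8, 0.95, 1


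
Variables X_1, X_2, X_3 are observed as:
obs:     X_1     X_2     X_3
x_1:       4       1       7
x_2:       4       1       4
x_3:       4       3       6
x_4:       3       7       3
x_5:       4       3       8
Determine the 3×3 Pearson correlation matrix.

Step 1 — column means:
  mean(X_1) = (4 + 4 + 4 + 3 + 4) / 5 = 19/5 = 3.8
  mean(X_2) = (1 + 1 + 3 + 7 + 3) / 5 = 15/5 = 3
  mean(X_3) = (7 + 4 + 6 + 3 + 8) / 5 = 28/5 = 5.6

Step 2 — sample variances and covariances s[i,j] = (1/(n-1)) · Σ_k (x_{k,i} - mean_i) · (x_{k,j} - mean_j), with n-1 = 4:
  s[X_1,X_1] = ((0.2)·(0.2) + (0.2)·(0.2) + (0.2)·(0.2) + (-0.8)·(-0.8) + (0.2)·(0.2)) / 4 = 0.8/4 = 0.2
  s[X_1,X_2] = ((0.2)·(-2) + (0.2)·(-2) + (0.2)·(0) + (-0.8)·(4) + (0.2)·(0)) / 4 = -4/4 = -1
  s[X_1,X_3] = ((0.2)·(1.4) + (0.2)·(-1.6) + (0.2)·(0.4) + (-0.8)·(-2.6) + (0.2)·(2.4)) / 4 = 2.6/4 = 0.65
  s[X_2,X_2] = ((-2)·(-2) + (-2)·(-2) + (0)·(0) + (4)·(4) + (0)·(0)) / 4 = 24/4 = 6
  s[X_2,X_3] = ((-2)·(1.4) + (-2)·(-1.6) + (0)·(0.4) + (4)·(-2.6) + (0)·(2.4)) / 4 = -10/4 = -2.5
  s[X_3,X_3] = ((1.4)·(1.4) + (-1.6)·(-1.6) + (0.4)·(0.4) + (-2.6)·(-2.6) + (2.4)·(2.4)) / 4 = 17.2/4 = 4.3
  Sample standard deviations s_i = √(s[i,i]):
  s(X_1) = √(0.2) = 0.4472
  s(X_2) = √(6) = 2.4495
  s(X_3) = √(4.3) = 2.0736

Step 3 — r_{ij} = s_{ij} / (s_i · s_j):
  r[X_1,X_1] = 1 (diagonal).
  r[X_1,X_2] = -1 / (0.4472 · 2.4495) = -1 / 1.0954 = -0.9129
  r[X_1,X_3] = 0.65 / (0.4472 · 2.0736) = 0.65 / 0.9274 = 0.7009
  r[X_2,X_2] = 1 (diagonal).
  r[X_2,X_3] = -2.5 / (2.4495 · 2.0736) = -2.5 / 5.0794 = -0.4922
  r[X_3,X_3] = 1 (diagonal).

R is symmetric with unit diagonal. Assembling:

R = [[1, -0.9129, 0.7009],
 [-0.9129, 1, -0.4922],
 [0.7009, -0.4922, 1]]


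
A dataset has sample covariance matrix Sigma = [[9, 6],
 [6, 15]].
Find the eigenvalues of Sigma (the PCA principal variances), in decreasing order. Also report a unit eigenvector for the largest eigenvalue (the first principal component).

Step 1 — characteristic polynomial of 2×2 Sigma:
  det(Sigma - λI) = λ² - trace · λ + det = 0.
  trace = 9 + 15 = 24, det = 9·15 - (6)² = 99.
Step 2 — discriminant:
  Δ = trace² - 4·det = 576 - 396 = 180.
Step 3 — eigenvalues:
  λ = (trace ± √Δ)/2 = (24 ± 13.4164)/2,
  λ_1 = 18.7082,  λ_2 = 5.2918.

Step 4 — unit eigenvector for λ_1: solve (Sigma - λ_1 I)v = 0. First row:
  (9 - 18.7082)·v_x + (6)·v_y = 0, i.e. (-9.7082)·v_x + (6)·v_y = 0,
  so v ∝ (b, λ_1 - a) = (6, 9.7082) = u.
  ||u|| = √((6)² + (9.7082)²) = √(130.2492) ≈ 11.4127,
  v_1 = u/||u|| ≈ (0.5257, 0.8507) (||v_1|| = 1).

λ_1 = 18.7082,  λ_2 = 5.2918;  v_1 ≈ (0.5257, 0.8507)


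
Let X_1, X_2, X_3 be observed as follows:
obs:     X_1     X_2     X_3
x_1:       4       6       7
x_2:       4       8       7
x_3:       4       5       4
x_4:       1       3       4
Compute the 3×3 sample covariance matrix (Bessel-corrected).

Step 1 — column means:
  mean(X_1) = (4 + 4 + 4 + 1) / 4 = 13/4 = 3.25
  mean(X_2) = (6 + 8 + 5 + 3) / 4 = 22/4 = 5.5
  mean(X_3) = (7 + 7 + 4 + 4) / 4 = 22/4 = 5.5

Step 2 — sample covariance S[i,j] = (1/(n-1)) · Σ_k (x_{k,i} - mean_i) · (x_{k,j} - mean_j), with n-1 = 3.
  S[X_1,X_1] = ((0.75)·(0.75) + (0.75)·(0.75) + (0.75)·(0.75) + (-2.25)·(-2.25)) / 3 = 6.75/3 = 2.25
  S[X_1,X_2] = ((0.75)·(0.5) + (0.75)·(2.5) + (0.75)·(-0.5) + (-2.25)·(-2.5)) / 3 = 7.5/3 = 2.5
  S[X_1,X_3] = ((0.75)·(1.5) + (0.75)·(1.5) + (0.75)·(-1.5) + (-2.25)·(-1.5)) / 3 = 4.5/3 = 1.5
  S[X_2,X_2] = ((0.5)·(0.5) + (2.5)·(2.5) + (-0.5)·(-0.5) + (-2.5)·(-2.5)) / 3 = 13/3 = 4.3333
  S[X_2,X_3] = ((0.5)·(1.5) + (2.5)·(1.5) + (-0.5)·(-1.5) + (-2.5)·(-1.5)) / 3 = 9/3 = 3
  S[X_3,X_3] = ((1.5)·(1.5) + (1.5)·(1.5) + (-1.5)·(-1.5) + (-1.5)·(-1.5)) / 3 = 9/3 = 3

S is symmetric (S[j,i] = S[i,j]). Assembling:

S = [[2.25, 2.5, 1.5],
 [2.5, 4.3333, 3],
 [1.5, 3, 3]]


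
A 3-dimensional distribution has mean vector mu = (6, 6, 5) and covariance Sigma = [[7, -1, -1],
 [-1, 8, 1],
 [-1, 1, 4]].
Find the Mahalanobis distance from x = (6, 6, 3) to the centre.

Step 1 — centre the observation: (x - mu) = (0, 0, -2).

Step 2 — invert Sigma (cofactor / det for 3×3, or solve directly):
  Sigma^{-1} = [[0.1498, 0.0145, 0.0338],
 [0.0145, 0.1304, -0.029],
 [0.0338, -0.029, 0.2657]].

Step 3 — form the quadratic (x - mu)^T · Sigma^{-1} · (x - mu):
  Sigma^{-1} · (x - mu) = (-0.0676, 0.058, -0.5314).
  (x - mu)^T · [Sigma^{-1} · (x - mu)] = (0)·(-0.0676) + (0)·(0.058) + (-2)·(-0.5314) = 1.0628.

Step 4 — take square root: d = √(1.0628) ≈ 1.0309.

d(x, mu) = √(1.0628) ≈ 1.0309


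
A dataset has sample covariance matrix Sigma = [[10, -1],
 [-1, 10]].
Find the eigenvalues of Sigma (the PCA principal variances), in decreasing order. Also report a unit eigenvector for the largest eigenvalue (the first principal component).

Step 1 — characteristic polynomial of 2×2 Sigma:
  det(Sigma - λI) = λ² - trace · λ + det = 0.
  trace = 10 + 10 = 20, det = 10·10 - (-1)² = 99.
Step 2 — discriminant:
  Δ = trace² - 4·det = 400 - 396 = 4.
Step 3 — eigenvalues:
  λ = (trace ± √Δ)/2 = (20 ± 2)/2,
  λ_1 = 11,  λ_2 = 9.

Step 4 — unit eigenvector for λ_1: solve (Sigma - λ_1 I)v = 0. First row:
  (10 - 11)·v_x + (-1)·v_y = 0, i.e. (-1)·v_x + (-1)·v_y = 0,
  so v ∝ (b, λ_1 - a) = (-1, 1); multiply by -1 so the first entry is positive: u = (1, -1).
  ||u|| = √((1)² + (-1)²) = √(2) ≈ 1.4142,
  v_1 = u/||u|| ≈ (0.7071, -0.7071) (||v_1|| = 1).

λ_1 = 11,  λ_2 = 9;  v_1 ≈ (0.7071, -0.7071)


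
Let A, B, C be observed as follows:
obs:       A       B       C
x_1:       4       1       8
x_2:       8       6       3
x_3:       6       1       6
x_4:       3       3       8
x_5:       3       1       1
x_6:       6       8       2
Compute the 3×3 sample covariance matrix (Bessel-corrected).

Step 1 — column means:
  mean(A) = (4 + 8 + 6 + 3 + 3 + 6) / 6 = 30/6 = 5
  mean(B) = (1 + 6 + 1 + 3 + 1 + 8) / 6 = 20/6 = 3.3333
  mean(C) = (8 + 3 + 6 + 8 + 1 + 2) / 6 = 28/6 = 4.6667

Step 2 — sample covariance S[i,j] = (1/(n-1)) · Σ_k (x_{k,i} - mean_i) · (x_{k,j} - mean_j), with n-1 = 5.
  S[A,A] = ((-1)·(-1) + (3)·(3) + (1)·(1) + (-2)·(-2) + (-2)·(-2) + (1)·(1)) / 5 = 20/5 = 4
  S[A,B] = ((-1)·(-2.3333) + (3)·(2.6667) + (1)·(-2.3333) + (-2)·(-0.3333) + (-2)·(-2.3333) + (1)·(4.6667)) / 5 = 18/5 = 3.6
  S[A,C] = ((-1)·(3.3333) + (3)·(-1.6667) + (1)·(1.3333) + (-2)·(3.3333) + (-2)·(-3.6667) + (1)·(-2.6667)) / 5 = -9/5 = -1.8
  S[B,B] = ((-2.3333)·(-2.3333) + (2.6667)·(2.6667) + (-2.3333)·(-2.3333) + (-0.3333)·(-0.3333) + (-2.3333)·(-2.3333) + (4.6667)·(4.6667)) / 5 = 45.3333/5 = 9.0667
  S[B,C] = ((-2.3333)·(3.3333) + (2.6667)·(-1.6667) + (-2.3333)·(1.3333) + (-0.3333)·(3.3333) + (-2.3333)·(-3.6667) + (4.6667)·(-2.6667)) / 5 = -20.3333/5 = -4.0667
  S[C,C] = ((3.3333)·(3.3333) + (-1.6667)·(-1.6667) + (1.3333)·(1.3333) + (3.3333)·(3.3333) + (-3.6667)·(-3.6667) + (-2.6667)·(-2.6667)) / 5 = 47.3333/5 = 9.4667

S is symmetric (S[j,i] = S[i,j]). Assembling:

S = [[4, 3.6, -1.8],
 [3.6, 9.0667, -4.0667],
 [-1.8, -4.0667, 9.4667]]


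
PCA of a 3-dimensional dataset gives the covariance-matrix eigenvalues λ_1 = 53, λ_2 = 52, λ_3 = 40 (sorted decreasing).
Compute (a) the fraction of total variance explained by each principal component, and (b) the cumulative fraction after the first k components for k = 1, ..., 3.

Step 1 — total variance = trace(Sigma) = Σ λ_i = 53 + 52 + 40 = 145.

Step 2 — fraction explained by component i = λ_i / Σ λ:
  PC1: 53/145 = 0.3655
  PC2: 52/145 = 0.3586
  PC3: 40/145 = 0.2759

Step 3 — cumulative fraction after k components = (λ_1 + ... + λ_k) / Σ λ:
  k = 1: 53/145 = 0.3655
  k = 2: (53 + 52)/145 = 105/145 = 0.7241
  k = 3: (53 + 52 + 40)/145 = 145/145 = 1

Summary (fraction, with percent):

explained: PC1 0.3655 (36.55%), PC2 0.3586 (35.86%), PC3 0.2759 (27.59%);  cumulative: 0.3655, 0.7241, 1


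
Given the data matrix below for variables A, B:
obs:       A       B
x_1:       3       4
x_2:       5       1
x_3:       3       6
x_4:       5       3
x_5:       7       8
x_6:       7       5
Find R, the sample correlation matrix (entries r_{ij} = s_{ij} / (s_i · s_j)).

Step 1 — column means:
  mean(A) = (3 + 5 + 3 + 5 + 7 + 7) / 6 = 30/6 = 5
  mean(B) = (4 + 1 + 6 + 3 + 8 + 5) / 6 = 27/6 = 4.5

Step 2 — sample variances and covariances s[i,j] = (1/(n-1)) · Σ_k (x_{k,i} - mean_i) · (x_{k,j} - mean_j), with n-1 = 5:
  s[A,A] = ((-2)·(-2) + (0)·(0) + (-2)·(-2) + (0)·(0) + (2)·(2) + (2)·(2)) / 5 = 16/5 = 3.2
  s[A,B] = ((-2)·(-0.5) + (0)·(-3.5) + (-2)·(1.5) + (0)·(-1.5) + (2)·(3.5) + (2)·(0.5)) / 5 = 6/5 = 1.2
  s[B,B] = ((-0.5)·(-0.5) + (-3.5)·(-3.5) + (1.5)·(1.5) + (-1.5)·(-1.5) + (3.5)·(3.5) + (0.5)·(0.5)) / 5 = 29.5/5 = 5.9
  Sample standard deviations s_i = √(s[i,i]):
  s(A) = √(3.2) = 1.7889
  s(B) = √(5.9) = 2.429

Step 3 — r_{ij} = s_{ij} / (s_i · s_j):
  r[A,A] = 1 (diagonal).
  r[A,B] = 1.2 / (1.7889 · 2.429) = 1.2 / 4.3451 = 0.2762
  r[B,B] = 1 (diagonal).

R is symmetric with unit diagonal. Assembling:

R = [[1, 0.2762],
 [0.2762, 1]]


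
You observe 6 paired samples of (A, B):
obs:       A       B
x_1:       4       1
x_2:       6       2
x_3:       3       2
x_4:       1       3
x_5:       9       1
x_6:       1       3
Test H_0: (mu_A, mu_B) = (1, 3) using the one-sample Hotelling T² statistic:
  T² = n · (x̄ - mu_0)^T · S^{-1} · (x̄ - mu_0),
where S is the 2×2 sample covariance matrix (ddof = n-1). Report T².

Step 1 — sample mean vector:
  mean(A) = (4 + 6 + 3 + 1 + 9 + 1) / 6 = 24/6 = 4
  mean(B) = (1 + 2 + 2 + 3 + 1 + 3) / 6 = 12/6 = 2
  x̄ = (4, 2),  deviation x̄ - mu_0 = (4, 2) - (1, 3) = (3, -1).

Step 2 — sample covariance matrix, S[i,j] = (1/(n-1)) · Σ_k (x_{k,i} - mean_i) · (x_{k,j} - mean_j), divisor n-1 = 5:
  S[A,A] = ((0)·(0) + (2)·(2) + (-1)·(-1) + (-3)·(-3) + (5)·(5) + (-3)·(-3)) / 5 = 48/5 = 9.6
  S[A,B] = ((0)·(-1) + (2)·(0) + (-1)·(0) + (-3)·(1) + (5)·(-1) + (-3)·(1)) / 5 = -11/5 = -2.2
  S[B,B] = ((-1)·(-1) + (0)·(0) + (0)·(0) + (1)·(1) + (-1)·(-1) + (1)·(1)) / 5 = 4/5 = 0.8
  S = [[9.6, -2.2],
 [-2.2, 0.8]].

Step 3 — invert S. det(S) = 9.6·0.8 - (-2.2)² = 2.84.
  S^{-1} = (1/det) · [[d, -b], [-b, a]] = [[0.2817, 0.7746],
 [0.7746, 3.3803]].

Step 4 — quadratic form (x̄ - mu_0)^T · S^{-1} · (x̄ - mu_0):
  S^{-1} · (x̄ - mu_0) = (0.0704, -1.0563),
  (x̄ - mu_0)^T · [...] = (3)·(0.0704) + (-1)·(-1.0563) = 1.2676.

Step 5 — scale by n: T² = 6 · 1.2676 = 7.6056.

T² ≈ 7.6056


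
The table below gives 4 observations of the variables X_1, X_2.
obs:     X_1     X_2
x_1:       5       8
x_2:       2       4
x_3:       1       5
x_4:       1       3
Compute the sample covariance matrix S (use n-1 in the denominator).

Step 1 — column means:
  mean(X_1) = (5 + 2 + 1 + 1) / 4 = 9/4 = 2.25
  mean(X_2) = (8 + 4 + 5 + 3) / 4 = 20/4 = 5

Step 2 — sample covariance S[i,j] = (1/(n-1)) · Σ_k (x_{k,i} - mean_i) · (x_{k,j} - mean_j), with n-1 = 3.
  S[X_1,X_1] = ((2.75)·(2.75) + (-0.25)·(-0.25) + (-1.25)·(-1.25) + (-1.25)·(-1.25)) / 3 = 10.75/3 = 3.5833
  S[X_1,X_2] = ((2.75)·(3) + (-0.25)·(-1) + (-1.25)·(0) + (-1.25)·(-2)) / 3 = 11/3 = 3.6667
  S[X_2,X_2] = ((3)·(3) + (-1)·(-1) + (0)·(0) + (-2)·(-2)) / 3 = 14/3 = 4.6667

S is symmetric (S[j,i] = S[i,j]). Assembling:

S = [[3.5833, 3.6667],
 [3.6667, 4.6667]]


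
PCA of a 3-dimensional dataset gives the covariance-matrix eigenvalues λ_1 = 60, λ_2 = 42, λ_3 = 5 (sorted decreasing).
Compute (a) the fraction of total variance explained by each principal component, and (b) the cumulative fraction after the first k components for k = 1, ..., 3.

Step 1 — total variance = trace(Sigma) = Σ λ_i = 60 + 42 + 5 = 107.

Step 2 — fraction explained by component i = λ_i / Σ λ:
  PC1: 60/107 = 0.5607
  PC2: 42/107 = 0.3925
  PC3: 5/107 = 0.0467

Step 3 — cumulative fraction after k components = (λ_1 + ... + λ_k) / Σ λ:
  k = 1: 60/107 = 0.5607
  k = 2: (60 + 42)/107 = 102/107 = 0.9533
  k = 3: (60 + 42 + 5)/107 = 107/107 = 1

Summary (fraction, with percent):

explained: PC1 0.5607 (56.07%), PC2 0.3925 (39.25%), PC3 0.0467 (4.67%);  cumulative: 0.5607, 0.9533, 1


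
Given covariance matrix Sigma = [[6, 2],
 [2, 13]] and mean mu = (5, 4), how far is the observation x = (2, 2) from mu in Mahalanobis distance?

Step 1 — centre the observation: (x - mu) = (-3, -2).

Step 2 — invert Sigma. det(Sigma) = 6·13 - (2)² = 74.
  Sigma^{-1} = (1/det) · [[d, -b], [-b, a]] = [[0.1757, -0.027],
 [-0.027, 0.0811]].

Step 3 — form the quadratic (x - mu)^T · Sigma^{-1} · (x - mu):
  Sigma^{-1} · (x - mu) = (-0.473, -0.0811).
  (x - mu)^T · [Sigma^{-1} · (x - mu)] = (-3)·(-0.473) + (-2)·(-0.0811) = 1.5811.

Step 4 — take square root: d = √(1.5811) ≈ 1.2574.

d(x, mu) = √(1.5811) ≈ 1.2574
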